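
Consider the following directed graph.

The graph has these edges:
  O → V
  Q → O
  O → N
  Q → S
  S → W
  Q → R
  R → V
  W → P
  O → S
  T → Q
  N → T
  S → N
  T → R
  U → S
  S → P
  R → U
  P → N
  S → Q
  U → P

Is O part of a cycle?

Yes

O is on a cycle iff O can reach itself via ≥1 edge.
O → S → Q → O — yes.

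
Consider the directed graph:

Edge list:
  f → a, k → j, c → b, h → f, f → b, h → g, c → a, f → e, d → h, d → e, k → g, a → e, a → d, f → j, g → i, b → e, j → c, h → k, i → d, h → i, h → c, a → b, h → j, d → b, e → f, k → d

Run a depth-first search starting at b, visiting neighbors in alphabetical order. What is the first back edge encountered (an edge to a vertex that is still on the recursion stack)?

a→b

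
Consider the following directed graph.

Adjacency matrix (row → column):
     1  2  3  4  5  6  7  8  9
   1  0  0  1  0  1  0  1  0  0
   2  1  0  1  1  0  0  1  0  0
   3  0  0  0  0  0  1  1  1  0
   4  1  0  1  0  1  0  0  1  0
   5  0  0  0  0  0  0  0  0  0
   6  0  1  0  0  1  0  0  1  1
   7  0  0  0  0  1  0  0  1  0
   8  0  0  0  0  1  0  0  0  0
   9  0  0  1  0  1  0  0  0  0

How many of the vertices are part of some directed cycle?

6

A vertex is on a directed cycle iff it belongs to a strongly connected component of size ≥ 2 (or has a self-loop).
The vertices on cycles are {1, 2, 3, 4, 6, 9} — 6 in total.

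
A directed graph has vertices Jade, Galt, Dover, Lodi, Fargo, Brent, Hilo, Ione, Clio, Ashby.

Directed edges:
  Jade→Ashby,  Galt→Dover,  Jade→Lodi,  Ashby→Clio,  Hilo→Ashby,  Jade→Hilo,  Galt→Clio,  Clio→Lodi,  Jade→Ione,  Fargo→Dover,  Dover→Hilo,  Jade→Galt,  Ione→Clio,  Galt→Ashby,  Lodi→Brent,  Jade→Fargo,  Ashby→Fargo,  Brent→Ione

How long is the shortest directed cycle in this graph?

4

For each vertex v, BFS finds the shortest path from v back to v.
The shortest such closed walk is Fargo → Dover → Hilo → Ashby → Fargo, length 4.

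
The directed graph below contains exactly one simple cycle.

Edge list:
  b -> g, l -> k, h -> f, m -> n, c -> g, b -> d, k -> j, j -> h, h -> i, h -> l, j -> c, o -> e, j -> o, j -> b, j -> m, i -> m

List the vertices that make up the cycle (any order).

DFS with gray/black marking from j:
j gray
  o gray
    e gray
    e black
  o black
  b gray
    g gray
    g black
    d gray
    d black
  b black
  h gray
    i gray
      m gray
        n gray
        n black
      m black
    i black
    f gray
    f black
    l gray
      k gray
        k→j: j is gray → back edge
Back edge closes the cycle j → h → l → k → j; its vertices are {h, j, k, l}.

h, j, k, l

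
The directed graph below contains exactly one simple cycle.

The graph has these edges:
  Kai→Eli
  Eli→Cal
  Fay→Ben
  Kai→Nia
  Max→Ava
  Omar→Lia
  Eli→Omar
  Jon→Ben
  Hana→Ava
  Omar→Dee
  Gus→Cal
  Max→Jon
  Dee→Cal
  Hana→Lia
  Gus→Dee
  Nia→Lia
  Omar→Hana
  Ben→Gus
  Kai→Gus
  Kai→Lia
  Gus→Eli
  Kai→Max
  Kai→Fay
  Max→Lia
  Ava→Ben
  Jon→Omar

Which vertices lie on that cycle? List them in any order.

DFS with gray/black marking from Gus:
Gus gray
  Eli gray
    Cal gray
    Cal black
    Omar gray
      Dee gray
        Dee→Cal: Cal black — skip
      Dee black
      Hana gray
        Lia gray
        Lia black
        Ava gray
          Ben gray
            Ben→Gus: Gus is gray → back edge
Back edge closes the cycle Gus → Eli → Omar → Hana → Ava → Ben → Gus; its vertices are {Ava, Ben, Eli, Gus, Hana, Omar}.

Ava, Ben, Eli, Gus, Hana, Omar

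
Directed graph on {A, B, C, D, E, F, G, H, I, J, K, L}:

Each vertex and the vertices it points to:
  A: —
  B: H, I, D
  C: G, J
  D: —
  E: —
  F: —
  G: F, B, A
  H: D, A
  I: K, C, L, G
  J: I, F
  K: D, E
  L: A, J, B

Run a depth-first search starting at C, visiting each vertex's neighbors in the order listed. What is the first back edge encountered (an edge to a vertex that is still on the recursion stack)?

I->C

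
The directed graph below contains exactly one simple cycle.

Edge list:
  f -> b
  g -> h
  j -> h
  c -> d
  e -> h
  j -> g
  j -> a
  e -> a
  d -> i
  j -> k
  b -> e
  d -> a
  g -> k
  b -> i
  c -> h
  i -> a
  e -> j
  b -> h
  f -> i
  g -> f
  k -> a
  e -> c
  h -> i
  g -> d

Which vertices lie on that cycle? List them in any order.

DFS with gray/black marking from b:
b gray
  e gray
    j gray
      g gray
        h gray
          i gray
            a gray
            a black
          i black
        h black
        k gray
          k→a: a black — skip
        k black
        f gray
          f→i: i black — skip
          f→b: b is gray → back edge
Back edge closes the cycle b → e → j → g → f → b; its vertices are {b, e, f, g, j}.

b, e, f, g, j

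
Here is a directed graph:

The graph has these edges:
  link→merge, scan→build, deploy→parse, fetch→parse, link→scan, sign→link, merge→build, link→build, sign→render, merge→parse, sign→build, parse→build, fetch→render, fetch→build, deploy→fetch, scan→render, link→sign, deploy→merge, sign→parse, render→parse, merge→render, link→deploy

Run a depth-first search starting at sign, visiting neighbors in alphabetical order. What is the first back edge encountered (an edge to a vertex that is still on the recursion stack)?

DFS from sign (visiting neighbors in alphabetical order); mark gray on enter, black on exit:
sign gray
  build gray
  build black
  link gray
    link→build: build black — skip
    deploy gray
      fetch gray
        fetch→build: build black — skip
        parse gray
          parse→build: build black — skip
        parse black
        render gray
          render→parse: parse black — skip
        render black
      fetch black
      merge gray
        merge→build: build black — skip
        merge→parse: parse black — skip
        merge→render: render black — skip
      merge black
      deploy→parse: parse black — skip
    deploy black
    link→merge: merge black — skip
    scan gray
      scan→build: build black — skip
      scan→render: render black — skip
    scan black
    link→sign: sign is gray → back edge
First back edge: link → sign.

link->sign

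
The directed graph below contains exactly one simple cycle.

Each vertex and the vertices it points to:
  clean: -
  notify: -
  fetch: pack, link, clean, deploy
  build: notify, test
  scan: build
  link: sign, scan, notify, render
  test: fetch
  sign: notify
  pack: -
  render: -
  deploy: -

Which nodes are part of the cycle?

link, scan, test, build, fetch

DFS with gray/black marking from fetch:
fetch gray
  pack gray
  pack black
  link gray
    sign gray
      notify gray
      notify black
    sign black
    scan gray
      build gray
        build→notify: notify black — skip
        test gray
          test→fetch: fetch is gray → back edge
Back edge closes the cycle fetch → link → scan → build → test → fetch; its vertices are {link, scan, test, build, fetch}.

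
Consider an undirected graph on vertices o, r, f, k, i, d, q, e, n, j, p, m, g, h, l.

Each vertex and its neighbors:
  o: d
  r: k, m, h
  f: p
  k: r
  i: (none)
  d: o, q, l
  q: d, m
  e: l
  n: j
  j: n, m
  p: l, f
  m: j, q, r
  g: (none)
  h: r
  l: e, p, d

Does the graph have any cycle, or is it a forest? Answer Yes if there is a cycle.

No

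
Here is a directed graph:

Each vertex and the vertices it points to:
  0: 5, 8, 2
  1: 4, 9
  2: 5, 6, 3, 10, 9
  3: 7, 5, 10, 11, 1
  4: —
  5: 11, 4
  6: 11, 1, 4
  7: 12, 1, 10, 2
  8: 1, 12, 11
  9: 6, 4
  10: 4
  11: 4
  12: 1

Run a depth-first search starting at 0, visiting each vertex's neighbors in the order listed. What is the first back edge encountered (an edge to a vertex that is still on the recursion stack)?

DFS from 0 (visiting each vertex's neighbors in the order listed); mark gray on enter, black on exit:
0 gray
  5 gray
    11 gray
      4 gray
      4 black
    11 black
    5→4: 4 black — skip
  5 black
  8 gray
    1 gray
      1→4: 4 black — skip
      9 gray
        6 gray
          6→11: 11 black — skip
          6→1: 1 is gray → back edge
First back edge: 6 → 1.

6->1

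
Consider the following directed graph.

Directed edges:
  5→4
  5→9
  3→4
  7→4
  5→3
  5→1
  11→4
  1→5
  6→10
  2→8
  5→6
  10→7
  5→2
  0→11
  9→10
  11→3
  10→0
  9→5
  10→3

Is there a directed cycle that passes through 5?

Yes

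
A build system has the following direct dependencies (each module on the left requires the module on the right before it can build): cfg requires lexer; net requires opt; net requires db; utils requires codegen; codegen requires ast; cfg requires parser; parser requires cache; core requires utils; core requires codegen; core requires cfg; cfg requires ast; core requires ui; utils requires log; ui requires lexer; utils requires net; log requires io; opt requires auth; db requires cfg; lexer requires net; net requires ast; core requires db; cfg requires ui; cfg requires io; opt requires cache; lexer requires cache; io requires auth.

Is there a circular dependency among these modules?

Yes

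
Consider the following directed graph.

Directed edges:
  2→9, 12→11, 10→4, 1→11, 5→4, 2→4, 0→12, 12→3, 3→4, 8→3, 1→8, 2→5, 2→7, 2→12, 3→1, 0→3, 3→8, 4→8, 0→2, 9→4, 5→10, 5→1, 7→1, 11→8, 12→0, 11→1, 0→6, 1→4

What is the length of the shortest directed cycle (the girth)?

2

For each vertex v, BFS finds the shortest path from v back to v.
The shortest such closed walk is 12 → 0 → 12, length 2.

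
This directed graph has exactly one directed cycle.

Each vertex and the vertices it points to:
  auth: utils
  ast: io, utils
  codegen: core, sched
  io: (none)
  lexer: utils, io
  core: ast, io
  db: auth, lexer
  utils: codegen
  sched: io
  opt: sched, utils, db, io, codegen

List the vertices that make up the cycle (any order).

ast, core, utils, codegen

DFS with gray/black marking from codegen:
codegen gray
  core gray
    ast gray
      io gray
      io black
      utils gray
        utils→codegen: codegen is gray → back edge
Back edge closes the cycle codegen → core → ast → utils → codegen; its vertices are {ast, core, utils, codegen}.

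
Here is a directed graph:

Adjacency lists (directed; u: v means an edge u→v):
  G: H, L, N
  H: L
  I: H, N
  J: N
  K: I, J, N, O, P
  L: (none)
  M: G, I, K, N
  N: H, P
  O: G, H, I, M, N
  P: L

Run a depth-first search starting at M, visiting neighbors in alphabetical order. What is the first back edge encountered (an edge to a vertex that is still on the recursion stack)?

O->M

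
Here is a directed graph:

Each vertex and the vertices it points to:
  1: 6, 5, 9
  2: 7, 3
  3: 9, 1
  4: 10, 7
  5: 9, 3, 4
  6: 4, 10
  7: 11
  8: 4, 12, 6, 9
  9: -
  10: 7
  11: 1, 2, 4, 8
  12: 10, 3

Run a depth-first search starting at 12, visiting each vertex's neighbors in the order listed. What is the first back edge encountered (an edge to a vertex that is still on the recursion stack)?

4→10

DFS from 12 (visiting each vertex's neighbors in the order listed); mark gray on enter, black on exit:
12 gray
  10 gray
    7 gray
      11 gray
        1 gray
          6 gray
            4 gray
              4→10: 10 is gray → back edge
First back edge: 4 → 10.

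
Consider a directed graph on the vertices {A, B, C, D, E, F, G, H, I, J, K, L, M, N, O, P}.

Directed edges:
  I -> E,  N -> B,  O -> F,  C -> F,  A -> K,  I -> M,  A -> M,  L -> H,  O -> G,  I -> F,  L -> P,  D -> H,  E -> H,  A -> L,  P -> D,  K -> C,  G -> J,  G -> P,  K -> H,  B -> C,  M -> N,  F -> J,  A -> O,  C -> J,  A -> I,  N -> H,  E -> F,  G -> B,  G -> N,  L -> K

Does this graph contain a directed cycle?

No

DFS with white/gray/black marking, starting from K:
K gray
  H gray
  H black
  C gray
    J gray
    J black
    F gray
      F→J: J black — skip
    F black
  C black
K black
A gray
  M gray
    N gray
      N→H: H black — skip
      B gray
        B→C: C black — skip
      B black
    N black
  M black
  O gray
    O→F: F black — skip
    G gray
      G→B: B black — skip
      G→N: N black — skip
      P gray
        D gray
          D→H: H black — skip
        D black
      P black
      G→J: J black — skip
    G black
  O black
  L gray
    L→P: P black — skip
    L→K: K black — skip
    L→H: H black — skip
  L black
  I gray
    E gray
      E→F: F black — skip
      E→H: H black — skip
    E black
    I→M: M black — skip
    I→F: F black — skip
  I black
  A→K: K black — skip
A black
Every edge goes to a white or black vertex — no back edge, so the graph is acyclic.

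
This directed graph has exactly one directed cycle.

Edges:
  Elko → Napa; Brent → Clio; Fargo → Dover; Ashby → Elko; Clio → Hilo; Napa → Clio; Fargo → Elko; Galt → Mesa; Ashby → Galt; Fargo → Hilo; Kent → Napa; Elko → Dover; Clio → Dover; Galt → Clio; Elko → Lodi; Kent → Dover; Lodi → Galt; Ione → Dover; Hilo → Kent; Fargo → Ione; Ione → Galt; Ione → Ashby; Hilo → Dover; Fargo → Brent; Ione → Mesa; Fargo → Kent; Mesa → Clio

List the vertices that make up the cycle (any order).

Clio, Hilo, Kent, Napa

DFS with gray/black marking from Kent:
Kent gray
  Napa gray
    Clio gray
      Dover gray
      Dover black
      Hilo gray
        Hilo→Kent: Kent is gray → back edge
Back edge closes the cycle Kent → Napa → Clio → Hilo → Kent; its vertices are {Clio, Hilo, Kent, Napa}.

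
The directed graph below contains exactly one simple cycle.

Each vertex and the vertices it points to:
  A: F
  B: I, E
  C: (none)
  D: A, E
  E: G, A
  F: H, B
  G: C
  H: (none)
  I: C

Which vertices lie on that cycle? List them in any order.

A, B, E, F

DFS with gray/black marking from A:
A gray
  F gray
    H gray
    H black
    B gray
      I gray
        C gray
        C black
      I black
      E gray
        G gray
          G→C: C black — skip
        G black
        E→A: A is gray → back edge
Back edge closes the cycle A → F → B → E → A; its vertices are {A, B, E, F}.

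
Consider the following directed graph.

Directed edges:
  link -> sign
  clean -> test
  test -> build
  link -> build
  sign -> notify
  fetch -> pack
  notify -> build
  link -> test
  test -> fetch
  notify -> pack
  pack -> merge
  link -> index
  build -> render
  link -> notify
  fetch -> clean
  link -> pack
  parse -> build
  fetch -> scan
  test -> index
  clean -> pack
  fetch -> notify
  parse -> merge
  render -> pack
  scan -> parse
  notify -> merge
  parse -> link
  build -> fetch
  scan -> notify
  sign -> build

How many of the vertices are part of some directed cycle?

A vertex is on a directed cycle iff it belongs to a strongly connected component of size ≥ 2 (or has a self-loop).
The vertices on cycles are {link, scan, sign, test, build, clean, fetch, parse, notify} — 9 in total.

9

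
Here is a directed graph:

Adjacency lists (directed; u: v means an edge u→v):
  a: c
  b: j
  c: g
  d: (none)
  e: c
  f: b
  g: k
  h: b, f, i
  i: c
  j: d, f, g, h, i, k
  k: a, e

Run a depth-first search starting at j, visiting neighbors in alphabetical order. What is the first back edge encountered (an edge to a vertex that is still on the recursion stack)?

b->j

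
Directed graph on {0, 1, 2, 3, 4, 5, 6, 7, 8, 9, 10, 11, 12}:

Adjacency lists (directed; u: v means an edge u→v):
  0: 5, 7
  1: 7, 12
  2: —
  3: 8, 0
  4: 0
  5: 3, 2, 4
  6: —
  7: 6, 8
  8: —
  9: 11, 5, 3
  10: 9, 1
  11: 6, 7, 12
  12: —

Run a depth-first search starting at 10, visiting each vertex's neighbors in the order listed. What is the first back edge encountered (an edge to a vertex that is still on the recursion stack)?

0→5

DFS from 10 (visiting each vertex's neighbors in the order listed); mark gray on enter, black on exit:
10 gray
  9 gray
    11 gray
      6 gray
      6 black
      7 gray
        7→6: 6 black — skip
        8 gray
        8 black
      7 black
      12 gray
      12 black
    11 black
    5 gray
      3 gray
        3→8: 8 black — skip
        0 gray
          0→5: 5 is gray → back edge
First back edge: 0 → 5.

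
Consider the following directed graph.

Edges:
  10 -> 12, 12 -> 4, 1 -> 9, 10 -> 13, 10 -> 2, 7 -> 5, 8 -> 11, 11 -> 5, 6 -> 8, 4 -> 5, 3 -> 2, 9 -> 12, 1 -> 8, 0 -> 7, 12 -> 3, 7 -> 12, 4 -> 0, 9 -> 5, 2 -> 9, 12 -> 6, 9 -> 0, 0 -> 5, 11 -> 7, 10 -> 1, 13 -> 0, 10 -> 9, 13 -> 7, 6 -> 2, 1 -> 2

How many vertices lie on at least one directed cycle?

10

A vertex is on a directed cycle iff it belongs to a strongly connected component of size ≥ 2 (or has a self-loop).
The vertices on cycles are {0, 2, 3, 4, 6, 7, 8, 9, 11, 12} — 10 in total.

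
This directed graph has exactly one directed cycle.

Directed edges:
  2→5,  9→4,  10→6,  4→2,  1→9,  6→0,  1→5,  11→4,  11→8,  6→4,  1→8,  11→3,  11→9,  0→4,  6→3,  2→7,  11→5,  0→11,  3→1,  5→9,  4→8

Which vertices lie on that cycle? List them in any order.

2, 4, 5, 9

DFS with gray/black marking from 4:
4 gray
  8 gray
  8 black
  2 gray
    7 gray
    7 black
    5 gray
      9 gray
        9→4: 4 is gray → back edge
Back edge closes the cycle 4 → 2 → 5 → 9 → 4; its vertices are {2, 4, 5, 9}.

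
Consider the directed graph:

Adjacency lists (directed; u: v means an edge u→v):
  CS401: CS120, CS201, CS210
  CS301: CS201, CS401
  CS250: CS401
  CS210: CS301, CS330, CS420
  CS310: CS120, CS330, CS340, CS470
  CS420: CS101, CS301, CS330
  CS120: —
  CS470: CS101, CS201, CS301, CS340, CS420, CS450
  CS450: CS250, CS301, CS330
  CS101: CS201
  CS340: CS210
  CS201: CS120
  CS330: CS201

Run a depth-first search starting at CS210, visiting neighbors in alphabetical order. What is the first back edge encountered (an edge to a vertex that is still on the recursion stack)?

DFS from CS210 (visiting neighbors in alphabetical order); mark gray on enter, black on exit:
CS210 gray
  CS301 gray
    CS201 gray
      CS120 gray
      CS120 black
    CS201 black
    CS401 gray
      CS401→CS120: CS120 black — skip
      CS401→CS201: CS201 black — skip
      CS401→CS210: CS210 is gray → back edge
First back edge: CS401 → CS210.

CS401→CS210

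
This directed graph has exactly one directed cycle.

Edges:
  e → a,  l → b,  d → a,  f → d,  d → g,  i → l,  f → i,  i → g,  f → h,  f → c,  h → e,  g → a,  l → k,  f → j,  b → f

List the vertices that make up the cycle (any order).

DFS with gray/black marking from f:
f gray
  c gray
  c black
  h gray
    e gray
      a gray
      a black
    e black
  h black
  i gray
    l gray
      k gray
      k black
      b gray
        b→f: f is gray → back edge
Back edge closes the cycle f → i → l → b → f; its vertices are {b, f, i, l}.

b, f, i, l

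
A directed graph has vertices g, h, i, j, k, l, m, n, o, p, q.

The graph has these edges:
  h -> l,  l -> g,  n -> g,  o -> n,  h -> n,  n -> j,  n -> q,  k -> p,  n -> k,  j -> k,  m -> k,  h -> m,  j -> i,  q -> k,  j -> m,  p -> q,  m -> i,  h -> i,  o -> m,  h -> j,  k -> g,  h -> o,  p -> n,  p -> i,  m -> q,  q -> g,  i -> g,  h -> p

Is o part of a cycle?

No

o lies on a cycle iff there is a path from o back to itself.
Exploring from o, it never reaches itself; equivalently, its strongly connected component is a singleton.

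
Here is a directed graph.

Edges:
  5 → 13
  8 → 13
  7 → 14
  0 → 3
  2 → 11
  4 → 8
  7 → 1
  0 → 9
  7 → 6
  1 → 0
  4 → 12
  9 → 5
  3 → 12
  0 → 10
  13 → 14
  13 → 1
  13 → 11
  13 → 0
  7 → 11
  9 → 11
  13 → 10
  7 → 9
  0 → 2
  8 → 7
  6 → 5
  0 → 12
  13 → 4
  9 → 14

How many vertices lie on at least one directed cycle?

A vertex is on a directed cycle iff it belongs to a strongly connected component of size ≥ 2 (or has a self-loop).
The vertices on cycles are {0, 1, 4, 5, 6, 7, 8, 9, 13} — 9 in total.

9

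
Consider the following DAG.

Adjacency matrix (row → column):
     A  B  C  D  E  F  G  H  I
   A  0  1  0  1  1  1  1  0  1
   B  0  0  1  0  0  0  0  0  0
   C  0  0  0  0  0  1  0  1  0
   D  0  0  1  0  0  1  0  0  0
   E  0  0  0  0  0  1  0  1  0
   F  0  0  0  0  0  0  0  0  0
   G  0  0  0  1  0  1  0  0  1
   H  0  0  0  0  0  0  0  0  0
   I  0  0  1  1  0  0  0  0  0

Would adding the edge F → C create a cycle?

Yes

Adding F→C creates a cycle iff C can already reach F.
Path from C: C → F.
So C → … → F → C is a cycle.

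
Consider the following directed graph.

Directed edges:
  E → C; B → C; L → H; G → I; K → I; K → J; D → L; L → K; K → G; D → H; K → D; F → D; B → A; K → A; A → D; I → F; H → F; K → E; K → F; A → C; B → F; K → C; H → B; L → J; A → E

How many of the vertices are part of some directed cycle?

9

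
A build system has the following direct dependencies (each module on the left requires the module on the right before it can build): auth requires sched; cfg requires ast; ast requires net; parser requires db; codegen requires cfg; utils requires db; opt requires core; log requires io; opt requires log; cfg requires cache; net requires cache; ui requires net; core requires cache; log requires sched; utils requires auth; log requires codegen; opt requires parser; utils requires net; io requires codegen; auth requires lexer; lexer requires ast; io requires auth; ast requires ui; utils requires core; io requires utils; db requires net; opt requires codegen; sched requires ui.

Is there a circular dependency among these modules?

No

DFS with white/gray/black marking, starting from utils:
utils gray
  auth gray
    lexer gray
      ast gray
        ui gray
          net gray
            cache gray
            cache black
          net black
        ui black
        ast→net: net black — skip
      ast black
    lexer black
    sched gray
      sched→ui: ui black — skip
    sched black
  auth black
  db gray
    db→net: net black — skip
  db black
  core gray
    core→cache: cache black — skip
  core black
  utils→net: net black — skip
utils black
opt gray
  log gray
    codegen gray
      cfg gray
        cfg→cache: cache black — skip
        cfg→ast: ast black — skip
      cfg black
    codegen black
    io gray
      io→auth: auth black — skip
      io→codegen: codegen black — skip
      io→utils: utils black — skip
    io black
    log→sched: sched black — skip
  log black
  parser gray
    parser→db: db black — skip
  parser black
  opt→codegen: codegen black — skip
  opt→core: core black — skip
opt black
Every edge goes to a white or black vertex — no back edge, so the graph is acyclic.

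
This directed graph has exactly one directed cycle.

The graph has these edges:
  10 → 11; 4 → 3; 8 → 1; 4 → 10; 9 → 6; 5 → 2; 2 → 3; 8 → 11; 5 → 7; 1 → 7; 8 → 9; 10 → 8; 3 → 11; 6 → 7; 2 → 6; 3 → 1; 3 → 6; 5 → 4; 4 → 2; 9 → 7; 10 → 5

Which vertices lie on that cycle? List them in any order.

DFS with gray/black marking from 5:
5 gray
  2 gray
    3 gray
      1 gray
        7 gray
        7 black
      1 black
      11 gray
      11 black
      6 gray
        6→7: 7 black — skip
      6 black
    3 black
    2→6: 6 black — skip
  2 black
  5→7: 7 black — skip
  4 gray
    10 gray
      8 gray
        8→11: 11 black — skip
        8→1: 1 black — skip
        9 gray
          9→7: 7 black — skip
          9→6: 6 black — skip
        9 black
      8 black
      10→11: 11 black — skip
      10→5: 5 is gray → back edge
Back edge closes the cycle 5 → 4 → 10 → 5; its vertices are {4, 5, 10}.

4, 5, 10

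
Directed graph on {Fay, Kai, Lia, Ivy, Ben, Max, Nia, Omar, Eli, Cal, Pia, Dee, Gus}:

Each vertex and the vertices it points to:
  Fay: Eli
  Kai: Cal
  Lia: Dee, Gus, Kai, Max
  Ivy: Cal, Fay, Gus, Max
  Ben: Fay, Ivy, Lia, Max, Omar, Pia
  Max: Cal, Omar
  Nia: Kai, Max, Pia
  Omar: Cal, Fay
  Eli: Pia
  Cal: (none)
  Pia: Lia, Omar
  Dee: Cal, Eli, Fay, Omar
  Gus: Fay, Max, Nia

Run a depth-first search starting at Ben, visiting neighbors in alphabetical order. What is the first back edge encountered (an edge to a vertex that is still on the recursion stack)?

Dee→Eli

DFS from Ben (visiting neighbors in alphabetical order); mark gray on enter, black on exit:
Ben gray
  Fay gray
    Eli gray
      Pia gray
        Lia gray
          Dee gray
            Cal gray
            Cal black
            Dee→Eli: Eli is gray → back edge
First back edge: Dee → Eli.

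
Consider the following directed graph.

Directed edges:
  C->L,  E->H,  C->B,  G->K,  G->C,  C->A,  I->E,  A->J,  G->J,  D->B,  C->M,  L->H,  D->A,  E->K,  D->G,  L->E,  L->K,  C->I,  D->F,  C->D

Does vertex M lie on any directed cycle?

M lies on a cycle iff there is a path from M back to itself.
Exploring from M, it never reaches itself; equivalently, its strongly connected component is a singleton.

No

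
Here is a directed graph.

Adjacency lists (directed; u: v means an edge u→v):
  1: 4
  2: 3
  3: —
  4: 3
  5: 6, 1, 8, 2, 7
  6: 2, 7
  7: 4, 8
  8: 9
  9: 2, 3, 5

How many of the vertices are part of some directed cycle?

A vertex is on a directed cycle iff it belongs to a strongly connected component of size ≥ 2 (or has a self-loop).
The vertices on cycles are {5, 6, 7, 8, 9} — 5 in total.

5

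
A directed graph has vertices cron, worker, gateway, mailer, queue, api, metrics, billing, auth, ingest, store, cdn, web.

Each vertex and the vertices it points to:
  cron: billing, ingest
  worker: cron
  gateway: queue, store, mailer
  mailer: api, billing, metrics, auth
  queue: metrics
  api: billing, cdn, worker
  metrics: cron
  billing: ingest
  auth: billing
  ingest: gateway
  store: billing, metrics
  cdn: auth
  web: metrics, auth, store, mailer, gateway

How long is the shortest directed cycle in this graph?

For each vertex v, BFS finds the shortest path from v back to v.
The shortest such closed walk is mailer → billing → ingest → gateway → mailer, length 4.

4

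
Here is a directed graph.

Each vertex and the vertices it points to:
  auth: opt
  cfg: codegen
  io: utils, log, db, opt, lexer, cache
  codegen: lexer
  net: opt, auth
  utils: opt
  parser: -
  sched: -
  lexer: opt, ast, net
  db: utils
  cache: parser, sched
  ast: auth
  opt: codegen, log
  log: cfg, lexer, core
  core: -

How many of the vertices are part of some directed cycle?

8

A vertex is on a directed cycle iff it belongs to a strongly connected component of size ≥ 2 (or has a self-loop).
The vertices on cycles are {ast, cfg, log, net, opt, auth, lexer, codegen} — 8 in total.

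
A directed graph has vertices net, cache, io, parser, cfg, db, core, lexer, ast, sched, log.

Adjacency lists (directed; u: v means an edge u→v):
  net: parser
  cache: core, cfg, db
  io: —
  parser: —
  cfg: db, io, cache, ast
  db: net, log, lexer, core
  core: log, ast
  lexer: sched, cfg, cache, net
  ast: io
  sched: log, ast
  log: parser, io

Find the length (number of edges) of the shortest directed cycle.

2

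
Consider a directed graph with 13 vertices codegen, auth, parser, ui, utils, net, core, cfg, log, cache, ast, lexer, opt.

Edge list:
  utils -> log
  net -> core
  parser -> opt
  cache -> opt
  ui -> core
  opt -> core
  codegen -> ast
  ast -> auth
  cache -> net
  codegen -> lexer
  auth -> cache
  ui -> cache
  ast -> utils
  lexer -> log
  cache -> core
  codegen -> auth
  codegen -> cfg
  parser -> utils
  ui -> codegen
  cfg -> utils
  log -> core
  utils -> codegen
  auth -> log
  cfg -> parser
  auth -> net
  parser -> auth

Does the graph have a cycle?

DFS with white/gray/black marking, starting from ast:
ast gray
  utils gray
    codegen gray
      lexer gray
        log gray
          core gray
          core black
        log black
      lexer black
      cfg gray
        parser gray
          parser→utils: utils is gray → back edge
Back edge found, so a cycle exists: utils → codegen → cfg → parser → utils.

Yes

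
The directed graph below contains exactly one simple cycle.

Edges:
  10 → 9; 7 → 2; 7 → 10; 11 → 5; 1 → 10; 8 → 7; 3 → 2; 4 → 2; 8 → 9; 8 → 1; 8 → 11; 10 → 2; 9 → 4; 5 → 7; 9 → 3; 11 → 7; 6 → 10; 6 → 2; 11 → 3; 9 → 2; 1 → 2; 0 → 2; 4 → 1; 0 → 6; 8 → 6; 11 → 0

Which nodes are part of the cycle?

DFS with gray/black marking from 9:
9 gray
  2 gray
  2 black
  3 gray
    3→2: 2 black — skip
  3 black
  4 gray
    4→2: 2 black — skip
    1 gray
      1→2: 2 black — skip
      10 gray
        10→2: 2 black — skip
        10→9: 9 is gray → back edge
Back edge closes the cycle 9 → 4 → 1 → 10 → 9; its vertices are {1, 4, 9, 10}.

1, 4, 9, 10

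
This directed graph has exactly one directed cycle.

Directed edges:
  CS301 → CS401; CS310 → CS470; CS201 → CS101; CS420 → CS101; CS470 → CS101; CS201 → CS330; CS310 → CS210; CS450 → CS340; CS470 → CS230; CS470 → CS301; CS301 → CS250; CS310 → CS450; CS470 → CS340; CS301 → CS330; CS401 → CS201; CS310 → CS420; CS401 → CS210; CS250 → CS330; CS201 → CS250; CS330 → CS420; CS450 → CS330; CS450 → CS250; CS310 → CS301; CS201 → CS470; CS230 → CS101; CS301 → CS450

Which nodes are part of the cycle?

DFS with gray/black marking from CS301:
CS301 gray
  CS330 gray
    CS420 gray
      CS101 gray
      CS101 black
    CS420 black
  CS330 black
  CS250 gray
    CS250→CS330: CS330 black — skip
  CS250 black
  CS450 gray
    CS340 gray
    CS340 black
    CS450→CS250: CS250 black — skip
    CS450→CS330: CS330 black — skip
  CS450 black
  CS401 gray
    CS210 gray
    CS210 black
    CS201 gray
      CS201→CS250: CS250 black — skip
      CS201→CS330: CS330 black — skip
      CS201→CS101: CS101 black — skip
      CS470 gray
        CS470→CS340: CS340 black — skip
        CS470→CS301: CS301 is gray → back edge
Back edge closes the cycle CS301 → CS401 → CS201 → CS470 → CS301; its vertices are {CS201, CS301, CS401, CS470}.

CS201, CS301, CS401, CS470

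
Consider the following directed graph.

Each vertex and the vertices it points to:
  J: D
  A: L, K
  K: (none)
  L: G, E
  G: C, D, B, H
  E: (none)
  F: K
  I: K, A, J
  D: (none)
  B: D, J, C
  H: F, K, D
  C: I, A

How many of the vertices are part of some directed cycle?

A vertex is on a directed cycle iff it belongs to a strongly connected component of size ≥ 2 (or has a self-loop).
The vertices on cycles are {A, B, C, G, I, L} — 6 in total.

6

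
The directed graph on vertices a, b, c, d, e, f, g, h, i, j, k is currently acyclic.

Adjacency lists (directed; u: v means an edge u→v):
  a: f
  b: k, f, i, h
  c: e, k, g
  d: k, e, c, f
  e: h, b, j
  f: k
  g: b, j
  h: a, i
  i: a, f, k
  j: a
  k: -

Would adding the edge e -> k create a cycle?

Adding e→k creates a cycle iff k can already reach e.
Explore from k: no path reaches e. The graph stays acyclic.

No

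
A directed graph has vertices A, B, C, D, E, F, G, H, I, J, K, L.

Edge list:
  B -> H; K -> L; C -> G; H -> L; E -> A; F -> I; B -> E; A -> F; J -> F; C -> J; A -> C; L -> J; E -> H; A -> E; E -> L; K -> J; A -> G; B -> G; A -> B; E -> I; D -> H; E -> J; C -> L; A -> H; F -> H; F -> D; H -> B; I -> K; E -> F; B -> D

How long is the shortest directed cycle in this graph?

For each vertex v, BFS finds the shortest path from v back to v.
The shortest such closed walk is E → A → E, length 2.

2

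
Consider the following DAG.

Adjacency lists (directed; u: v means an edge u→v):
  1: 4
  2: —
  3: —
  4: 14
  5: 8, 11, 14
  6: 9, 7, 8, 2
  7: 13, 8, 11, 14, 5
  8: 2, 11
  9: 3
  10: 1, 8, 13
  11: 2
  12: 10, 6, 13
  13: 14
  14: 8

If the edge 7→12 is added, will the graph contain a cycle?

Adding 7→12 creates a cycle iff 12 can already reach 7.
Path from 12: 12 → 6 → 7.
So 12 → … → 7 → 12 is a cycle.

Yes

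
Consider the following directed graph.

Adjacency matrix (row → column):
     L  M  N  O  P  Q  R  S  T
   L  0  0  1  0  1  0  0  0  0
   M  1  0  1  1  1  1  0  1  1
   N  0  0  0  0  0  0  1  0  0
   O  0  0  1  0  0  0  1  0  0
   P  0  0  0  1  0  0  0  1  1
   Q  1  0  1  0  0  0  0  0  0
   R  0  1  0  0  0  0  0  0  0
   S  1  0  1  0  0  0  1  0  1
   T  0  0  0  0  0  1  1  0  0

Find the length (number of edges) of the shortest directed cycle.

For each vertex v, BFS finds the shortest path from v back to v.
The shortest such closed walk is M → O → R → M, length 3.

3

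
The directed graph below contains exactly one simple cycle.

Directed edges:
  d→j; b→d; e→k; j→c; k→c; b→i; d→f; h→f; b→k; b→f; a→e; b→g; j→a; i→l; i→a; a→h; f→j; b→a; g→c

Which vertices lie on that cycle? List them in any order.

a, f, h, j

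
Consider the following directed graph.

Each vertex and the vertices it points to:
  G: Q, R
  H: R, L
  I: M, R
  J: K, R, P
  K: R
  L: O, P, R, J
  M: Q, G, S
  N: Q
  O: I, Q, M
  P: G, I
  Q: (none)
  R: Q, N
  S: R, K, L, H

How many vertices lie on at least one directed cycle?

A vertex is on a directed cycle iff it belongs to a strongly connected component of size ≥ 2 (or has a self-loop).
The vertices on cycles are {H, I, J, L, M, O, P, S} — 8 in total.

8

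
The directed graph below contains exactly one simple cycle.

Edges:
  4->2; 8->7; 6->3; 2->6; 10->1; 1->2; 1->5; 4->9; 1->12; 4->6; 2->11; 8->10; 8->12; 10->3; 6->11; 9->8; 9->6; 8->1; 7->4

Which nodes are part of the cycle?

DFS with gray/black marking from 9:
9 gray
  8 gray
    7 gray
      4 gray
        2 gray
          11 gray
          11 black
          6 gray
            3 gray
            3 black
            6→11: 11 black — skip
          6 black
        2 black
        4→6: 6 black — skip
        4→9: 9 is gray → back edge
Back edge closes the cycle 9 → 8 → 7 → 4 → 9; its vertices are {4, 7, 8, 9}.

4, 7, 8, 9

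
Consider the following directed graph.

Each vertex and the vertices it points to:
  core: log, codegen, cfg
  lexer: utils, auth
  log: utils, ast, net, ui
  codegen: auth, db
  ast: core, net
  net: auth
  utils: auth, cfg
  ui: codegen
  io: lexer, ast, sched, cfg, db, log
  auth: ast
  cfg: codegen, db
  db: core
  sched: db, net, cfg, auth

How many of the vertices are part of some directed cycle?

A vertex is on a directed cycle iff it belongs to a strongly connected component of size ≥ 2 (or has a self-loop).
The vertices on cycles are {db, ui, ast, cfg, log, net, auth, core, utils, codegen} — 10 in total.

10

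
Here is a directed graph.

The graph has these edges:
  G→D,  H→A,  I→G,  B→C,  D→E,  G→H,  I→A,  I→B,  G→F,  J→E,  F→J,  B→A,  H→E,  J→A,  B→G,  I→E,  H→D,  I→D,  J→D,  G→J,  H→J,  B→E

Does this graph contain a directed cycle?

DFS with white/gray/black marking, starting from E:
E gray
E black
A gray
A black
B gray
  B→A: A black — skip
  B→E: E black — skip
  C gray
  C black
  G gray
    D gray
      D→E: E black — skip
    D black
    H gray
      H→E: E black — skip
      J gray
        J→E: E black — skip
        J→D: D black — skip
        J→A: A black — skip
      J black
      H→A: A black — skip
      H→D: D black — skip
    H black
    F gray
      F→J: J black — skip
    F black
    G→J: J black — skip
  G black
B black
I gray
  I→B: B black — skip
  I→G: G black — skip
  I→E: E black — skip
  I→D: D black — skip
  I→A: A black — skip
I black
Every edge goes to a white or black vertex — no back edge, so the graph is acyclic.

No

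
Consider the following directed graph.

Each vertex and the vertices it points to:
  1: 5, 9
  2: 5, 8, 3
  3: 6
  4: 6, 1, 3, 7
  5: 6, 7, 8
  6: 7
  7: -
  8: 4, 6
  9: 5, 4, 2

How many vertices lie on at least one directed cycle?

A vertex is on a directed cycle iff it belongs to a strongly connected component of size ≥ 2 (or has a self-loop).
The vertices on cycles are {1, 2, 4, 5, 8, 9} — 6 in total.

6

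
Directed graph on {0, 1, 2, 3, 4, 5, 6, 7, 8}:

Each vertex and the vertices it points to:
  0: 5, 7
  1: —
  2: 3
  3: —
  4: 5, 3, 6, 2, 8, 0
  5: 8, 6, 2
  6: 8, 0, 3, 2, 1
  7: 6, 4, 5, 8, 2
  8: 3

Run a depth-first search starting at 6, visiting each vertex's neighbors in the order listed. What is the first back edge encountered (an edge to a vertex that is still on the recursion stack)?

5->6

DFS from 6 (visiting each vertex's neighbors in the order listed); mark gray on enter, black on exit:
6 gray
  8 gray
    3 gray
    3 black
  8 black
  0 gray
    5 gray
      5→8: 8 black — skip
      5→6: 6 is gray → back edge
First back edge: 5 → 6.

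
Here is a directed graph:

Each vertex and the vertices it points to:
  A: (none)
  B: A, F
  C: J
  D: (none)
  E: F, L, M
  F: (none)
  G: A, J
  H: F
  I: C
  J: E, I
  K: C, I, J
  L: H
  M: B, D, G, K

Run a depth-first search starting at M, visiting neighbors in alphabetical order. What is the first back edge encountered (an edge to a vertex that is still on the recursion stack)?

E->M

DFS from M (visiting neighbors in alphabetical order); mark gray on enter, black on exit:
M gray
  B gray
    A gray
    A black
    F gray
    F black
  B black
  D gray
  D black
  G gray
    G→A: A black — skip
    J gray
      E gray
        E→F: F black — skip
        L gray
          H gray
            H→F: F black — skip
          H black
        L black
        E→M: M is gray → back edge
First back edge: E → M.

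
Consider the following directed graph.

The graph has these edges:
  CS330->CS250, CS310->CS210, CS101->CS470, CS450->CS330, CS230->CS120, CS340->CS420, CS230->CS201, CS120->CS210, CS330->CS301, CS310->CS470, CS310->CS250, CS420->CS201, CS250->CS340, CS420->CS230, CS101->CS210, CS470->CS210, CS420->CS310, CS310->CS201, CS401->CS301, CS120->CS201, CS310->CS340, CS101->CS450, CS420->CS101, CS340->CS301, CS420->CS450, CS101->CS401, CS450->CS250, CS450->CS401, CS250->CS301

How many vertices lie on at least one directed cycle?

7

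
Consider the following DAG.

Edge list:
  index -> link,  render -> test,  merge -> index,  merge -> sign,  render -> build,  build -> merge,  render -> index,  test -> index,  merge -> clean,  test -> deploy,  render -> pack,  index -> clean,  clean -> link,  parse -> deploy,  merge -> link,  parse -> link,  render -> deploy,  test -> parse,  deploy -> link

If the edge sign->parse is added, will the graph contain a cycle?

No

Adding sign→parse creates a cycle iff parse can already reach sign.
Explore from parse: no path reaches sign. The graph stays acyclic.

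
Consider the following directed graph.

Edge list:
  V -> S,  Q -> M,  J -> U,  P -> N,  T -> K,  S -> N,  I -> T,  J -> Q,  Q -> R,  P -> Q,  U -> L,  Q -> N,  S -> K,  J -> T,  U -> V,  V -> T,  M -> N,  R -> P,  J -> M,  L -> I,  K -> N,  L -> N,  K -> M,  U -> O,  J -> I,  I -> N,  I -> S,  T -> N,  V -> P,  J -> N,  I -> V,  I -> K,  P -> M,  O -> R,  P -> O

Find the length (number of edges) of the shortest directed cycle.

For each vertex v, BFS finds the shortest path from v back to v.
The shortest such closed walk is O → R → P → O, length 3.

3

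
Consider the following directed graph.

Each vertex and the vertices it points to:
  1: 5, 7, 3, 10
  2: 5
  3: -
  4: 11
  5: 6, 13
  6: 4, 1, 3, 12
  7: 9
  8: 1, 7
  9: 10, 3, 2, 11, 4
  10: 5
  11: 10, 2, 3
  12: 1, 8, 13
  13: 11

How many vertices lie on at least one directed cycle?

12

A vertex is on a directed cycle iff it belongs to a strongly connected component of size ≥ 2 (or has a self-loop).
The vertices on cycles are {1, 2, 4, 5, 6, 7, 8, 9, 10, 11, 12, 13} — 12 in total.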